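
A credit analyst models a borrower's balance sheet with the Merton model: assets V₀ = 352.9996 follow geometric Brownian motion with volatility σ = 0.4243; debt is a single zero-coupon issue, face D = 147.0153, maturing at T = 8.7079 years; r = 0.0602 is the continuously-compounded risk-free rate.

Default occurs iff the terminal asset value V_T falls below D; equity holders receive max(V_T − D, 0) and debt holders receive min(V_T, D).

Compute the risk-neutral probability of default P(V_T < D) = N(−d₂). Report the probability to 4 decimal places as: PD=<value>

Apply the equity-as-call identities (strike 147.0153, horizon 8.7079 years):
d₁ = [ln(V₀/D) + (r + σ²/2)T] / (σ√T)
   = [ln(352.9996/147.0153) + (0.0602 + 0.5·0.4243²)·8.7079] / (0.4243·√8.7079)
   = [0.875930 + 1.308059] / 1.252073 = 1.744299
d₂ = d₁ − σ√T = 1.744299 − 1.252073 = 0.492225
risk-neutral PD = N(−d₂) = N(-0.492225) = 0.311280

PD=0.3113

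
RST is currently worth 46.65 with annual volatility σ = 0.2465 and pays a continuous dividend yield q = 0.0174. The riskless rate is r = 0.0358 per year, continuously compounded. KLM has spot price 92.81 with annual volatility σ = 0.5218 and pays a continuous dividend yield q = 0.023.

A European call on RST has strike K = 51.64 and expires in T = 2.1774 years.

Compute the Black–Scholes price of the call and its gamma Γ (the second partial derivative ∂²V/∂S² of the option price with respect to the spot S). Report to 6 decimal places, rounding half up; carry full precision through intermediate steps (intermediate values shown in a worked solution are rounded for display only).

σ√T = 0.2465·√2.1774 = 0.363736
d₁ = (ln(S/K) + (r−q+σ²/2)T) / (σ√T) = (ln(46.65/51.64) + (0.0358−0.0174+0.2465²/2)·2.1774) / 0.363736 = (-0.101624 + 0.106216) / 0.363736 = 0.012626
d₂ = d₁ − σ√T = 0.012626 − 0.363736 = -0.351110
e^{−rT} = 0.925010
e^{−qT} = 0.962822
N(d₁) = 0.505037,  N(d₂) = 0.362753
Call price V = S·e^{−qT}·N(d₁) − K·e^{−rT}·N(d₂) = 22.684051 − 17.327799 = 5.356252
φ(d₁) = (1/√(2π))·e^{−d₁²/2} = 0.398910
Γ = e^{−qT}·φ(d₁) / (S·σ·√T) = 0.022635

price = 5.356252
Γ = 0.022635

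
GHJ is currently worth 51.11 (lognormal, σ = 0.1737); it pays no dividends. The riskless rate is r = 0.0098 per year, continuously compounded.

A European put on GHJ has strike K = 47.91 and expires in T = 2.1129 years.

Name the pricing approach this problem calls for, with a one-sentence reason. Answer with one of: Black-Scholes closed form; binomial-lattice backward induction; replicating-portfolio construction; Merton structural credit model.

Key observation: the strike-47.91 put on GHJ is European-exercise on a continuously-modelled lognormal underlying, so its value is a single closed-form evaluation.

framework: Black-Scholes closed form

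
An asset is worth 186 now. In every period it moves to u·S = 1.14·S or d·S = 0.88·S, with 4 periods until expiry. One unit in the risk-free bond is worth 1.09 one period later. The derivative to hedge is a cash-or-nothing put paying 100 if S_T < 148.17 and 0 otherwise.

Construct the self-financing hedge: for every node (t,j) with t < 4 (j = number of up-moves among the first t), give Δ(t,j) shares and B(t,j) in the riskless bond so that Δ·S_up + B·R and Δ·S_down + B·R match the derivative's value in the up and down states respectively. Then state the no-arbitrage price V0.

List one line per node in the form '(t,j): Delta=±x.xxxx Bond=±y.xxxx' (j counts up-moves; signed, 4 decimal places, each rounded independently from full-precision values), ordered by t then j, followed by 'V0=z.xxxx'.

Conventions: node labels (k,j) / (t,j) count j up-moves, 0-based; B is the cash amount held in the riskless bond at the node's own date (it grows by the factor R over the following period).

(0,0): Delta=-0.1431 Bond=28.3385
(1,0): Delta=-0.6144 Bond=108.0336
(1,1): Delta=-0.0565 Bond=12.5212
(2,0): Delta=-1.9786 Bond=314.2604
(2,1): Delta=-0.3637 Bond=70.9701
(2,2): Delta=0.0000 Bond=0.0000
(3,0): Delta=0.0000 Bond=91.7431
(3,1): Delta=-2.3423 Bond=402.2583
(3,2): Delta=0.0000 Bond=0.0000
(3,3): Delta=0.0000 Bond=0.0000
V0=1.7246

Risk-neutral probability p* = (R−d)/(u−d) = (1.09−0.88)/(1.14−0.88) = 0.8077.
Payoffs at expiry: V(4,0)=100.0000, V(4,1)=100.0000, V(4,2)=0.0000, V(4,3)=0.0000, V(4,4)=0.0000
(3,0): S=126.7538. Δ = (V_up−V_dn)/(S_up−S_dn) = (100.0000−100.0000)/(144.4993−111.5433) = 0.0000. V = [p*·100.0000 + (1−p*)·100.0000]/1.09 = 91.7431. B = V − Δ·S = 91.7431.
(3,1): S=164.2038. Δ = (V_up−V_dn)/(S_up−S_dn) = (0.0000−100.0000)/(187.1923−144.4993) = -2.3423. V = [p*·0.0000 + (1−p*)·100.0000]/1.09 = 17.6429. B = V − Δ·S = 402.2583.
(3,2): S=212.7185. Δ = (V_up−V_dn)/(S_up−S_dn) = (0.0000−0.0000)/(242.4991−187.1923) = 0.0000. V = [p*·0.0000 + (1−p*)·0.0000]/1.09 = 0.0000. B = V − Δ·S = 0.0000.
(3,3): S=275.5672. Δ = (V_up−V_dn)/(S_up−S_dn) = (0.0000−0.0000)/(314.1466−242.4991) = 0.0000. V = [p*·0.0000 + (1−p*)·0.0000]/1.09 = 0.0000. B = V − Δ·S = 0.0000.
(2,0): S=144.0384. Δ = (V_up−V_dn)/(S_up−S_dn) = (17.6429−91.7431)/(164.2038−126.7538) = -1.9786. V = [p*·17.6429 + (1−p*)·91.7431]/1.09 = 29.2596. B = V − Δ·S = 314.2604.
(2,1): S=186.5952. Δ = (V_up−V_dn)/(S_up−S_dn) = (0.0000−17.6429)/(212.7185−164.2038) = -0.3637. V = [p*·0.0000 + (1−p*)·17.6429]/1.09 = 3.1127. B = V − Δ·S = 70.9701.
(2,2): S=241.7256. Δ = (V_up−V_dn)/(S_up−S_dn) = (0.0000−0.0000)/(275.5672−212.7185) = 0.0000. V = [p*·0.0000 + (1−p*)·0.0000]/1.09 = 0.0000. B = V − Δ·S = 0.0000.
(1,0): S=163.6800. Δ = (V_up−V_dn)/(S_up−S_dn) = (3.1127−29.2596)/(186.5952−144.0384) = -0.6144. V = [p*·3.1127 + (1−p*)·29.2596]/1.09 = 7.4688. B = V − Δ·S = 108.0336.
(1,1): S=212.0400. Δ = (V_up−V_dn)/(S_up−S_dn) = (0.0000−3.1127)/(241.7256−186.5952) = -0.0565. V = [p*·0.0000 + (1−p*)·3.1127]/1.09 = 0.5492. B = V − Δ·S = 12.5212.
(0,0): S=186.0000. Δ = (V_up−V_dn)/(S_up−S_dn) = (0.5492−7.4688)/(212.0400−163.6800) = -0.1431. V = [p*·0.5492 + (1−p*)·7.4688]/1.09 = 1.7246. B = V − Δ·S = 28.3385.
As a check, the time-0 holding Δ(0,0)·S0 + B(0,0) comes to 1.7246 — exactly V0.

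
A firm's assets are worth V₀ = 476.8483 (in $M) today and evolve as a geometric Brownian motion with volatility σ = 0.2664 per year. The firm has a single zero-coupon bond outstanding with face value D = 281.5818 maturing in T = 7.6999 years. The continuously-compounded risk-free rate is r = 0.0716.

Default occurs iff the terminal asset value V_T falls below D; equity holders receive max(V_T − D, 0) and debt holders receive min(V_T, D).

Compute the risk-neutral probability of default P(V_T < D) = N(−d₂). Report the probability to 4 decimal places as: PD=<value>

PD=0.1381

Apply the equity-as-call identities (strike 281.5818, horizon 7.6999 years):
d₁ = [ln(V₀/D) + (r + σ²/2)T] / (σ√T)
   = [ln(476.8483/281.5818) + (0.0716 + 0.5·0.2664²)·7.6999] / (0.2664·√7.6999)
   = [0.526775 + 0.824540] / 0.739225 = 1.828016
d₂ = d₁ − σ√T = 1.828016 − 0.739225 = 1.088790
risk-neutral PD = N(−d₂) = N(-1.088790) = 0.138123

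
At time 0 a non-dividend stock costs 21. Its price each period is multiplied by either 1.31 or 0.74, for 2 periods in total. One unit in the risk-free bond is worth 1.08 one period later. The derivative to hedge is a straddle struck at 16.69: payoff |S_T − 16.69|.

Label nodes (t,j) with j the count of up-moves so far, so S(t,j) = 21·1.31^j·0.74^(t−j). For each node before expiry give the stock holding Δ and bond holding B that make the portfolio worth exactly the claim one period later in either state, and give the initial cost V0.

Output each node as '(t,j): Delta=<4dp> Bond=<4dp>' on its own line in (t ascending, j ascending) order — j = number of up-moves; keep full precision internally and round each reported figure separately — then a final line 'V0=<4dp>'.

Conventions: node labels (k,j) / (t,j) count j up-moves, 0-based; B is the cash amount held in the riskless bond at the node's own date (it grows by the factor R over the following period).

Arbitrage-free pricing uses the up-move probability p* = (R−d)/(u−d) = 0.5965, discounting each step at R = 1.08.
Expiry values: V(2,0)=5.1904, V(2,1)=3.6674, V(2,2)=19.3481
  t=1,j=0: stock 15.5400 → up 20.3574 (V=3.6674), down 11.4996 (V=5.1904). Price 3.9648; hedge Δ=-0.1719, bond B=6.6367.
  t=1,j=1: stock 27.5100 → up 36.0381 (V=19.3481), down 20.3574 (V=3.6674). Price 12.0563; hedge Δ=1.0000, bond B=-15.4537.
  t=0,j=0: stock 21.0000 → up 27.5100 (V=12.0563), down 15.5400 (V=3.9648). Price 8.1401; hedge Δ=0.6760, bond B=-6.0556.
Check: Δ(0,0)·S0 + B(0,0) = 8.1401 = V0.

(0,0): Delta=0.6760 Bond=-6.0556
(1,0): Delta=-0.1719 Bond=6.6367
(1,1): Delta=1.0000 Bond=-15.4537
V0=8.1401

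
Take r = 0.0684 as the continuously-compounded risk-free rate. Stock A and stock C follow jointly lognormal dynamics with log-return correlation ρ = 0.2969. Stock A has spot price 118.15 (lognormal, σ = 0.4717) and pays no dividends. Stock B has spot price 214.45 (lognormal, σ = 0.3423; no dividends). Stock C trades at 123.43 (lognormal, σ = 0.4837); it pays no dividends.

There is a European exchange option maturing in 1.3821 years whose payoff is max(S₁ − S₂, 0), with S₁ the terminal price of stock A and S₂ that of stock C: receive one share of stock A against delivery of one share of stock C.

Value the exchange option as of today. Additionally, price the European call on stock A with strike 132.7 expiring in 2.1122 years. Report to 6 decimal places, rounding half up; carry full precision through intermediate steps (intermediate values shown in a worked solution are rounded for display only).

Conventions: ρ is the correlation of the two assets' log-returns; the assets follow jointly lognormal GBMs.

exchange price = 28.937966
price(stock A call K=132.7) = 32.924765

σ_eff = √(σ₁² + σ₂² − 2ρσ₁σ₂) = √(0.4717² + 0.4837² − 2·0.2969·0.4717·0.4837) = 0.566555
d₁ = (ln(S₁/S₂) + (q₂ − q₁ + σ_eff²/2)T) / (σ_eff√T) = (ln(118.15/123.43) + (0.0 − 0.0 + 0.160492)·1.3821) / 0.666057 = 0.267390
d₂ = d₁ − σ_eff√T = 0.267390 − 0.666057 = -0.398667
N(d₁) = 0.605416,  N(d₂) = 0.345069
V = S₁·e^{−q₁T}·N(d₁) − S₂·e^{−q₂T}·N(d₂) = 71.529846 − 42.591880 = 28.937966
[vanilla: stock A call K=132.7]
σ√T = 0.4717·√2.1122 = 0.685541
d₁ = (ln(S/K) + (r+σ²/2)T) / (σ√T) = (ln(118.15/132.7) + (0.0684+0.4717²/2)·2.1122) / 0.685541 = (-0.116136 + 0.379458) / 0.685541 = 0.384108
d₂ = d₁ − σ√T = 0.384108 − 0.685541 = -0.301433
e^{−rT} = 0.865477
N(d₁) = 0.649551,  N(d₂) = 0.381542
price = S·N(d₁) − K·e^{−rT}·N(d₂) = 76.744425 − 43.819660 = 32.924765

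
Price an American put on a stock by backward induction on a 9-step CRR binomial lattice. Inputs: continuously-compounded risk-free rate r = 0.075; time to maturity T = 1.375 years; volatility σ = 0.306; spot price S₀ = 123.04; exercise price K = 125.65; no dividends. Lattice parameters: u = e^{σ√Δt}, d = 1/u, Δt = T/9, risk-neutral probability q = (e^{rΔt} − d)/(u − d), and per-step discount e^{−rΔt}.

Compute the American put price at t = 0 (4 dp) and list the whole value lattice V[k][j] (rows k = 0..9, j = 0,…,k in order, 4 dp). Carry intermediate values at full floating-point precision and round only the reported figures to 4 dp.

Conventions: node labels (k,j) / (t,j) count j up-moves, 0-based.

Δt=0.15278  u=1.12705  d=0.88727  q=0.51820  discount=0.98861
step 9 (expiry): payoffs max(K−S,0) = 83.7176 72.3855 57.9909 39.7063 16.4803 0.0000 0.0000 0.0000 0.0000 0.0000
k=8: (k=8,j=0): S=47.2600, K−S=78.3900, hold=76.9585 ⇒ V=78.3900 exercise | (k=8,j=1): S=60.0319, K−S=65.6181, hold=64.1866 ⇒ V=65.6181 exercise | (k=8,j=2): S=76.2553, K−S=49.3947, hold=47.9632 ⇒ V=49.3947 exercise | (k=8,j=3): S=96.8631, K−S=28.7869, hold=27.3554 ⇒ V=28.7869 exercise | (k=8,j=4): S=123.0400, K−S=2.6100, hold=7.8498 ⇒ V=7.8498 continue | (k=8,j=5): S=156.2912, K−S=0.0000, hold=0.0000 ⇒ V=0.0000 continue | (k=8,j=6): S=198.5284, K−S=0.0000, hold=0.0000 ⇒ V=0.0000 continue | (k=8,j=7): S=252.1800, K−S=0.0000, hold=0.0000 ⇒ V=0.0000 continue | (k=8,j=8): S=320.3308, K−S=0.0000, hold=0.0000 ⇒ V=0.0000 continue
k=7: (k=7,j=0): S=53.2645, K−S=72.3855, hold=70.9540 ⇒ V=72.3855 exercise | (k=7,j=1): S=67.6591, K−S=57.9909, hold=56.5594 ⇒ V=57.9909 exercise | (k=7,j=2): S=85.9437, K−S=39.7063, hold=38.2748 ⇒ V=39.7063 exercise | (k=7,j=3): S=109.1697, K−S=16.4803, hold=17.7330 ⇒ V=17.7330 continue | (k=7,j=4): S=138.6725, K−S=0.0000, hold=3.7390 ⇒ V=3.7390 continue | (k=7,j=5): S=176.1483, K−S=0.0000, hold=0.0000 ⇒ V=0.0000 continue | (k=7,j=6): S=223.7518, K−S=0.0000, hold=0.0000 ⇒ V=0.0000 continue | (k=7,j=7): S=284.2200, K−S=0.0000, hold=0.0000 ⇒ V=0.0000 continue
k=6: (k=6,j=0): S=60.0319, K−S=65.6181, hold=64.1866 ⇒ V=65.6181 exercise | (k=6,j=1): S=76.2553, K−S=49.3947, hold=47.9632 ⇒ V=49.3947 exercise | (k=6,j=2): S=96.8631, K−S=28.7869, hold=27.9972 ⇒ V=28.7869 exercise | (k=6,j=3): S=123.0400, K−S=2.6100, hold=10.3620 ⇒ V=10.3620 continue | (k=6,j=4): S=156.2912, K−S=0.0000, hold=1.7809 ⇒ V=1.7809 continue | (k=6,j=5): S=198.5284, K−S=0.0000, hold=0.0000 ⇒ V=0.0000 continue | (k=6,j=6): S=252.1800, K−S=0.0000, hold=0.0000 ⇒ V=0.0000 continue
k=5: (k=5,j=0): S=67.6591, K−S=57.9909, hold=56.5594 ⇒ V=57.9909 exercise | (k=5,j=1): S=85.9437, K−S=39.7063, hold=38.2748 ⇒ V=39.7063 exercise | (k=5,j=2): S=109.1697, K−S=16.4803, hold=19.0200 ⇒ V=19.0200 continue | (k=5,j=3): S=138.6725, K−S=0.0000, hold=5.8479 ⇒ V=5.8479 continue | (k=5,j=4): S=176.1483, K−S=0.0000, hold=0.8483 ⇒ V=0.8483 continue | (k=5,j=5): S=223.7518, K−S=0.0000, hold=0.0000 ⇒ V=0.0000 continue
k=4: (k=4,j=0): S=76.2553, K−S=49.3947, hold=47.9632 ⇒ V=49.3947 exercise | (k=4,j=1): S=96.8631, K−S=28.7869, hold=28.6565 ⇒ V=28.7869 exercise | (k=4,j=2): S=123.0400, K−S=2.6100, hold=12.0554 ⇒ V=12.0554 continue | (k=4,j=3): S=156.2912, K−S=0.0000, hold=3.2200 ⇒ V=3.2200 continue | (k=4,j=4): S=198.5284, K−S=0.0000, hold=0.4041 ⇒ V=0.4041 continue
k=3: (k=3,j=0): S=85.9437, K−S=39.7063, hold=38.2748 ⇒ V=39.7063 exercise | (k=3,j=1): S=109.1697, K−S=16.4803, hold=19.8875 ⇒ V=19.8875 continue | (k=3,j=2): S=138.6725, K−S=0.0000, hold=7.3917 ⇒ V=7.3917 continue | (k=3,j=3): S=176.1483, K−S=0.0000, hold=1.7407 ⇒ V=1.7407 continue
k=2: (k=2,j=0): S=96.8631, K−S=28.7869, hold=29.1009 ⇒ V=29.1009 continue | (k=2,j=1): S=123.0400, K−S=2.6100, hold=13.2595 ⇒ V=13.2595 continue | (k=2,j=2): S=156.2912, K−S=0.0000, hold=4.4126 ⇒ V=4.4126 continue
k=1: (k=1,j=0): S=109.1697, K−S=16.4803, hold=20.6539 ⇒ V=20.6539 continue | (k=1,j=1): S=138.6725, K−S=0.0000, hold=8.5762 ⇒ V=8.5762 continue
k=0: (k=0,j=0): S=123.0400, K−S=2.6100, hold=14.2313 ⇒ V=14.2313 continue

price = 14.2313
tree:
14.2313
20.6539 8.5762
29.1009 13.2595 4.4126
39.7063 19.8875 7.3917 1.7407
49.3947 28.7869 12.0554 3.2200 0.4041
57.9909 39.7063 19.0200 5.8479 0.8483 0.0000
65.6181 49.3947 28.7869 10.3620 1.7809 0.0000 0.0000
72.3855 57.9909 39.7063 17.7330 3.7390 0.0000 0.0000 0.0000
78.3900 65.6181 49.3947 28.7869 7.8498 0.0000 0.0000 0.0000 0.0000
83.7176 72.3855 57.9909 39.7063 16.4803 0.0000 0.0000 0.0000 0.0000 0.0000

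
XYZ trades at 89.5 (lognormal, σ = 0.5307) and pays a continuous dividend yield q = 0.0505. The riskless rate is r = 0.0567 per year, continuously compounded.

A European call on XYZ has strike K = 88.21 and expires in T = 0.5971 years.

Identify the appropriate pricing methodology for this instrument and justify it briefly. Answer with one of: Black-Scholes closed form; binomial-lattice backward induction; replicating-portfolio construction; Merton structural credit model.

framework: Black-Scholes closed form

Key observation: everything needed for the exact continuous-time valuation of the European call on XYZ (strike 88.21) is given, and no feature rules the closed form out.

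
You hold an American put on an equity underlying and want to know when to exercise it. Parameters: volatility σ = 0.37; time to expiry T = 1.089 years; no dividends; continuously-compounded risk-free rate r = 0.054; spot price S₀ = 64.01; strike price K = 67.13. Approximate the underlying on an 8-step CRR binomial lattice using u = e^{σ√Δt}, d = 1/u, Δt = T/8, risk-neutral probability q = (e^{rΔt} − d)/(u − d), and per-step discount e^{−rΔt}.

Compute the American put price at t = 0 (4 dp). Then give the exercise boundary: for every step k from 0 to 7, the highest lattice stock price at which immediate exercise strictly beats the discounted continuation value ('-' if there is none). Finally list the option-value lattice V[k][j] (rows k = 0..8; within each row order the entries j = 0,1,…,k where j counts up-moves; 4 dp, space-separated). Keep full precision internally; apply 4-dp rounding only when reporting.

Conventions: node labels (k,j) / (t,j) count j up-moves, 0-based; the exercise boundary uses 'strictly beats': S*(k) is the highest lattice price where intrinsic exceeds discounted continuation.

price = 10.0159
boundary = - - - 42.5000 37.0768 42.5000 48.7164 55.8421
tree:
10.0159
13.9659 6.1013
18.8737 9.1252 3.0812
24.6300 13.2332 5.0348 1.1172
30.0532 18.4788 8.0337 2.0244 0.2004
34.7843 24.6300 12.4260 3.6345 0.3981 0.0000
38.9118 30.0532 18.4136 6.4511 0.7907 0.0000 0.0000
42.5125 34.7843 24.6300 11.2879 1.5707 0.0000 0.0000 0.0000
45.6538 38.9118 30.0532 18.4136 3.1200 0.0000 0.0000 0.0000 0.0000

Δt=0.13612, u=1.14627, d=0.87240, q=0.49286, disc=e^(-rΔt)=0.99268
k=8 terminal: V=max(K-S,0) → 45.6538 38.9118 30.0532 18.4136 3.1200 0.0000 0.0000 0.0000 0.0000
k=7: j=0 S=24.6175 intr=42.5125 cont=42.0209 V=42.5125[EX]; j=1 S=32.3457 intr=34.7843 cont=34.2927 V=34.7843[EX]; j=2 S=42.5000 intr=24.6300 cont=24.1384 V=24.6300[EX]; j=3 S=55.8421 intr=11.2879 cont=10.7963 V=11.2879[EX]; j=4 S=73.3727 intr=0.0000 cont=1.5707 V=1.5707[hold]; j=5 S=96.4066 intr=0.0000 cont=0.0000 V=0.0000[hold]; j=6 S=126.6717 intr=0.0000 cont=0.0000 V=0.0000[hold]; j=7 S=166.4380 intr=0.0000 cont=0.0000 V=0.0000[hold]  S*(7)=55.8421
k=6: j=0 S=28.2182 intr=38.9118 cont=38.4201 V=38.9118[EX]; j=1 S=37.0768 intr=30.0532 cont=29.5616 V=30.0532[EX]; j=2 S=48.7164 intr=18.4136 cont=17.9220 V=18.4136[EX]; j=3 S=64.0100 intr=3.1200 cont=6.4511 V=6.4511[hold]; j=4 S=84.1048 intr=0.0000 cont=0.7907 V=0.7907[hold]; j=5 S=110.5079 intr=0.0000 cont=0.0000 V=0.0000[hold]; j=6 S=145.1998 intr=0.0000 cont=0.0000 V=0.0000[hold]  S*(6)=48.7164
k=5: j=0 S=32.3457 intr=34.7843 cont=34.2927 V=34.7843[EX]; j=1 S=42.5000 intr=24.6300 cont=24.1384 V=24.6300[EX]; j=2 S=55.8421 intr=11.2879 cont=12.4260 V=12.4260[hold]; j=3 S=73.3727 intr=0.0000 cont=3.6345 V=3.6345[hold]; j=4 S=96.4066 intr=0.0000 cont=0.3981 V=0.3981[hold]; j=5 S=126.6717 intr=0.0000 cont=0.0000 V=0.0000[hold]  S*(5)=42.5000
k=4: j=0 S=37.0768 intr=30.0532 cont=29.5616 V=30.0532[EX]; j=1 S=48.7164 intr=18.4136 cont=18.4788 V=18.4788[hold]; j=2 S=64.0100 intr=3.1200 cont=8.0337 V=8.0337[hold]; j=3 S=84.1048 intr=0.0000 cont=2.0244 V=2.0244[hold]; j=4 S=110.5079 intr=0.0000 cont=0.2004 V=0.2004[hold]  S*(4)=37.0768
k=3: j=0 S=42.5000 intr=24.6300 cont=24.1703 V=24.6300[EX]; j=1 S=55.8421 intr=11.2879 cont=13.2332 V=13.2332[hold]; j=2 S=73.3727 intr=0.0000 cont=5.0348 V=5.0348[hold]; j=3 S=96.4066 intr=0.0000 cont=1.1172 V=1.1172[hold]  S*(3)=42.5000
k=2: j=0 S=48.7164 intr=18.4136 cont=18.8737 V=18.8737[hold]; j=1 S=64.0100 intr=3.1200 cont=9.1252 V=9.1252[hold]; j=2 S=84.1048 intr=0.0000 cont=3.0812 V=3.0812[hold]  S*(2)=-
k=1: j=0 S=55.8421 intr=11.2879 cont=13.9659 V=13.9659[hold]; j=1 S=73.3727 intr=0.0000 cont=6.1013 V=6.1013[hold]  S*(1)=-
k=0: j=0 S=64.0100 intr=3.1200 cont=10.0159 V=10.0159[hold]  S*(0)=-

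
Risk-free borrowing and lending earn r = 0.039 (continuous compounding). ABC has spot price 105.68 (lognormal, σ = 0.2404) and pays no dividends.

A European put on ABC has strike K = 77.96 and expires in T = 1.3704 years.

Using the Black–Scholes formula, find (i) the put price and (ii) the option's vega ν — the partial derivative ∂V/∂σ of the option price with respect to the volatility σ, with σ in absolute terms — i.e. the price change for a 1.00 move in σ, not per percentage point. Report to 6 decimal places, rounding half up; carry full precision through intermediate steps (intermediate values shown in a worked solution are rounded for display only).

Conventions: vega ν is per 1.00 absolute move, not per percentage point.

σ√T = 0.2404·√1.3704 = 0.281422
d₁ = (ln(S/K) + (r+σ²/2)T) / (σ√T) = (ln(105.68/77.96) + (0.039+0.2404²/2)·1.3704) / 0.281422 = (0.304220 + 0.093045) / 0.281422 = 1.411633
d₂ = d₁ − σ√T = 1.411633 − 0.281422 = 1.130211
e^{−rT} = 0.947958
N(−d₁) = 0.079029,  N(−d₂) = 0.129194
Put price V = K·e^{−rT}·N(−d₂) − S·N(−d₁) = 9.547775 − 8.351793 = 1.195983
φ(d₁) = (1/√(2π))·e^{−d₁²/2} = 0.147299
ν = S·φ(d₁)·√T = 18.222828

price = 1.195983
ν = 18.222828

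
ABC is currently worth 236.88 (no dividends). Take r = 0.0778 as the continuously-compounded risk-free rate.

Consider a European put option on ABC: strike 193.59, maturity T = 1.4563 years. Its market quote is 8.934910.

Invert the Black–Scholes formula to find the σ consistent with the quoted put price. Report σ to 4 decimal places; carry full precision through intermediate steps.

At σ = 0.3186 the Black–Scholes value reproduces the quote:
σ√T = 0.3186·√1.4563 = 0.384478
d₁ = (ln(S/K) + (r+σ²/2)T) / (σ√T) = (ln(236.88/193.59) + (0.0778+0.3186²/2)·1.4563) / 0.384478 = (0.201811 + 0.187212) / 0.384478 = 1.011822
d₂ = d₁ − σ√T = 1.011822 − 0.384478 = 0.627344
e^{−rT} = 0.892883
N(−d₁) = 0.155812,  N(−d₂) = 0.265217
V = K·e^{−rT}·N(−d₂) − S·N(−d₁) = 45.843583 − 36.908672 = 8.934910 (the observed quote) — the price is monotone increasing in volatility, hence this σ is the only solution

sigma = 0.3186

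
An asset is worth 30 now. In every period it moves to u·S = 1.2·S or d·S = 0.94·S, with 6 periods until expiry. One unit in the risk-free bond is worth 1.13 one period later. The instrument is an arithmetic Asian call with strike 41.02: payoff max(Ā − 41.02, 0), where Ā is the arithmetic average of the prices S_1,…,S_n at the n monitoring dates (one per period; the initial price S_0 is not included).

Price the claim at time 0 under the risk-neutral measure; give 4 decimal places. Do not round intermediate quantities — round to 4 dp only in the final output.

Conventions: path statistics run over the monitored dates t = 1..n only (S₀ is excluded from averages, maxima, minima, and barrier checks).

Under the martingale measure an up-move has probability p* = 0.7308; value the claim as the probability-weighted average of per-path payoffs, discounted 6 periods at R = 1.13.
Enumerate all 2^6 = 64 price paths (U = up ×1.2, D = down ×0.94); each path with k up-moves has probability p*^k·(1−p*)^(6−k).
DDDDDD: Ā=24.2935, payoff=0.0000, prob=0.000381
UDDDDD: Ā=31.0130, payoff=0.0000, prob=0.001034
DUDDDD: Ā=29.7130, payoff=0.0000, prob=0.001034
UUDDDD: Ā=37.9315, payoff=0.0000, prob=0.002806
DDUDDD: Ā=28.4910, payoff=0.0000, prob=0.001034
UDUDDD: Ā=36.3715, payoff=0.0000, prob=0.002806
DUUDDD: Ā=35.0715, payoff=0.0000, prob=0.002806
UUUDDD: Ā=44.7721, payoff=3.7521, prob=0.007616
DDDUDD: Ā=27.3423, payoff=0.0000, prob=0.001034
UDDUDD: Ā=34.9051, payoff=0.0000, prob=0.002806
DUDUDD: Ā=33.6051, payoff=0.0000, prob=0.002806
UUDUDD: Ā=42.9001, payoff=1.8801, prob=0.007616
DDUUDD: Ā=32.3831, payoff=0.0000, prob=0.002806
UDUUDD: Ā=41.3401, payoff=0.3201, prob=0.007616
DUUUDD: Ā=40.0401, payoff=0.0000, prob=0.007616
UUUUDD: Ā=51.1151, payoff=10.0951, prob=0.020671
DDDDUD: Ā=26.2626, payoff=0.0000, prob=0.001034
UDDDUD: Ā=33.5267, payoff=0.0000, prob=0.002806
DUDDUD: Ā=32.2267, payoff=0.0000, prob=0.002806
UUDDUD: Ā=41.1405, payoff=0.1205, prob=0.007616
DDUDUD: Ā=31.0047, payoff=0.0000, prob=0.002806
UDUDUD: Ā=39.5805, payoff=0.0000, prob=0.007616
DUUDUD: Ā=38.2805, payoff=0.0000, prob=0.007616
UUUDUD: Ā=48.8687, payoff=7.8487, prob=0.020671
DDDUUD: Ā=29.8560, payoff=0.0000, prob=0.002806
UDDUUD: Ā=38.1141, payoff=0.0000, prob=0.007616
DUDUUD: Ā=36.8141, payoff=0.0000, prob=0.007616
UUDUUD: Ā=46.9967, payoff=5.9767, prob=0.020671
DDUUUD: Ā=35.5921, payoff=0.0000, prob=0.007616
UDUUUD: Ā=45.4367, payoff=4.4167, prob=0.020671
DUUUUD: Ā=44.1367, payoff=3.1167, prob=0.020671
UUUUUD: Ā=56.3447, payoff=15.3247, prob=0.056108
DDDDDU: Ā=25.2476, payoff=0.0000, prob=0.001034
UDDDDU: Ā=32.2310, payoff=0.0000, prob=0.002806
DUDDDU: Ā=30.9310, payoff=0.0000, prob=0.002806
UUDDDU: Ā=39.4864, payoff=0.0000, prob=0.007616
DDUDDU: Ā=29.7090, payoff=0.0000, prob=0.002806
UDUDDU: Ā=37.9264, payoff=0.0000, prob=0.007616
DUUDDU: Ā=36.6264, payoff=0.0000, prob=0.007616
UUUDDU: Ā=46.7571, payoff=5.7371, prob=0.020671
DDDUDU: Ā=28.5603, payoff=0.0000, prob=0.002806
UDDUDU: Ā=36.4600, payoff=0.0000, prob=0.007616
DUDUDU: Ā=35.1600, payoff=0.0000, prob=0.007616
UUDUDU: Ā=44.8851, payoff=3.8651, prob=0.020671
DDUUDU: Ā=33.9380, payoff=0.0000, prob=0.007616
UDUUDU: Ā=43.3251, payoff=2.3051, prob=0.020671
DUUUDU: Ā=42.0251, payoff=1.0051, prob=0.020671
UUUUDU: Ā=53.6490, payoff=12.6290, prob=0.056108
DDDDUU: Ā=27.4806, payoff=0.0000, prob=0.002806
UDDDUU: Ā=35.0816, payoff=0.0000, prob=0.007616
DUDDUU: Ā=33.7816, payoff=0.0000, prob=0.007616
UUDDUU: Ā=43.1254, payoff=2.1054, prob=0.020671
DDUDUU: Ā=32.5596, payoff=0.0000, prob=0.007616
UDUDUU: Ā=41.5654, payoff=0.5454, prob=0.020671
DUUDUU: Ā=40.2654, payoff=0.0000, prob=0.020671
UUUDUU: Ā=51.4026, payoff=10.3826, prob=0.056108
DDDUUU: Ā=31.4109, payoff=0.0000, prob=0.007616
UDDUUU: Ā=40.0990, payoff=0.0000, prob=0.020671
DUDUUU: Ā=38.7990, payoff=0.0000, prob=0.020671
UUDUUU: Ā=49.5306, payoff=8.5106, prob=0.056108
DDUUUU: Ā=37.5770, payoff=0.0000, prob=0.020671
UDUUUU: Ā=47.9706, payoff=6.9506, prob=0.056108
DUUUUU: Ā=46.6706, payoff=5.6506, prob=0.056108
UUUUUU: Ā=59.5795, payoff=18.5595, prob=0.152294
Price = Σ prob·payoff / R^6 = 7.180181 / 2.081952 = 3.4488

price = 3.4488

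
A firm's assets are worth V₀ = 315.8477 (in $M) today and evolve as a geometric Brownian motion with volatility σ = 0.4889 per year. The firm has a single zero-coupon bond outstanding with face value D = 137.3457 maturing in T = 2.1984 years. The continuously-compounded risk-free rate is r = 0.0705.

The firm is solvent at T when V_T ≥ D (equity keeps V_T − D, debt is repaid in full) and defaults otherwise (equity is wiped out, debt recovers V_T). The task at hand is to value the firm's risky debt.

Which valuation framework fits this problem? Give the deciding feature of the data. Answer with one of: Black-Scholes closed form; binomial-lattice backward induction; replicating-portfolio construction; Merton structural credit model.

Key observation: the question is about default risk generated by asset-value dynamics against a debt face of 137.3457 — the structural framework prices exactly that.

framework: Merton structural credit model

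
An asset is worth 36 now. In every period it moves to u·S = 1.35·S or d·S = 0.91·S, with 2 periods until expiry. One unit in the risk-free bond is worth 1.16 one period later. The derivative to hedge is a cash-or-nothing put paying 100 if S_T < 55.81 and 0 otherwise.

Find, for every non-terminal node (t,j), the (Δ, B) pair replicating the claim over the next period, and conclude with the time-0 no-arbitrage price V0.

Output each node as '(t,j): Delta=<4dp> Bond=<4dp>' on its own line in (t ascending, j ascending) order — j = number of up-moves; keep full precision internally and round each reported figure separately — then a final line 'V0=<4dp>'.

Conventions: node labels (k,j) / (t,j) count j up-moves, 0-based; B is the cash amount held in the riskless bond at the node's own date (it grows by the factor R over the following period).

Since d<R<u, set p* = (R−d)/(u−d) = 0.5682; price each node as the discounted p*-expectation of its children.
Expiry values: V(2,0)=100.0000, V(2,1)=100.0000, V(2,2)=0.0000
  t=1,j=0: stock 32.7600 → up 44.2260 (V=100.0000), down 29.8116 (V=100.0000). Price 86.2069; hedge Δ=0.0000, bond B=86.2069.
  t=1,j=1: stock 48.6000 → up 65.6100 (V=0.0000), down 44.2260 (V=100.0000). Price 37.2257; hedge Δ=-4.6764, bond B=264.4984.
  t=0,j=0: stock 36.0000 → up 48.6000 (V=37.2257), down 32.7600 (V=86.2069). Price 50.3247; hedge Δ=-3.0922, bond B=161.6456.
Sanity check at the root: Δ(0,0)·S0 + B(0,0) reproduces V0 = 50.3247.

(0,0): Delta=-3.0922 Bond=161.6456
(1,0): Delta=0.0000 Bond=86.2069
(1,1): Delta=-4.6764 Bond=264.4984
V0=50.3247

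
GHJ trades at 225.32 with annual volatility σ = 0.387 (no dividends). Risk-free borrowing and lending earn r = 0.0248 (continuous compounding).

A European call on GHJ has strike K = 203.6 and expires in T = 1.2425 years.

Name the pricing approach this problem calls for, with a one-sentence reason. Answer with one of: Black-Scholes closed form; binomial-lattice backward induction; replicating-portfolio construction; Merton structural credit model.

Key observation: everything needed for the exact continuous-time valuation of the European call on GHJ (strike 203.6) is given, and no feature rules the closed form out.

framework: Black-Scholes closed form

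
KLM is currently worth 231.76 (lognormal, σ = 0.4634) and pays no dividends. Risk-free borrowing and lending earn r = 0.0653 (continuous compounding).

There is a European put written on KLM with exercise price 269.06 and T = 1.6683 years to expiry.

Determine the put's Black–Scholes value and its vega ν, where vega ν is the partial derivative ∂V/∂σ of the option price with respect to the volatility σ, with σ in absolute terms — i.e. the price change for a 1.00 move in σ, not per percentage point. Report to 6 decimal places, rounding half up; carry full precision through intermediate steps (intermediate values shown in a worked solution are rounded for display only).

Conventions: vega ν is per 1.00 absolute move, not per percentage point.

σ√T = 0.4634·√1.6683 = 0.598540
d₁ = (ln(S/K) + (r+σ²/2)T) / (σ√T) = (ln(231.76/269.06) + (0.0653+0.4634²/2)·1.6683) / 0.598540 = (-0.149232 + 0.288065) / 0.598540 = 0.231953
d₂ = d₁ − σ√T = 0.231953 − 0.598540 = -0.366587
e^{−rT} = 0.896784
N(−d₁) = 0.408287,  N(−d₂) = 0.643037
Put price V = K·e^{−rT}·N(−d₂) − S·N(−d₁) = 155.157488 − 94.624682 = 60.532806
φ(d₁) = (1/√(2π))·e^{−d₁²/2} = 0.388353
ν = S·φ(d₁)·√T = 116.252595

price = 60.532806
ν = 116.252595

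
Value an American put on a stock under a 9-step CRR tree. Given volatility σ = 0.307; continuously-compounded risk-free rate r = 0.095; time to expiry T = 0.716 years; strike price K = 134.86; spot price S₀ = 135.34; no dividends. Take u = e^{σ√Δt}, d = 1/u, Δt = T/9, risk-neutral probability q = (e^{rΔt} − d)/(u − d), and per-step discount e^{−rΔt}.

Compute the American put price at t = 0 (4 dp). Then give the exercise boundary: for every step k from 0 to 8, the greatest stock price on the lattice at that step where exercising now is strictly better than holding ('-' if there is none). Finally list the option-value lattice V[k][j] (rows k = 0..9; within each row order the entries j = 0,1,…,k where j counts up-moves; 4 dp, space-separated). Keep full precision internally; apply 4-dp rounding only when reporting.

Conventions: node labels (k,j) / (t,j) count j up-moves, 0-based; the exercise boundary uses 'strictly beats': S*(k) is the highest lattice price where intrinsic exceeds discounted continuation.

Δt=0.07956, u=1.09045, d=0.91705, q=0.52212, disc=e^(-rΔt)=0.99247
k=9 terminal: V=max(K-S,0) → 72.7772 61.0384 47.0799 30.4822 10.7462 0.0000 0.0000 0.0000 0.0000 0.0000
k=8: j=0 S=67.6983 intr=67.1617 cont=66.1463 V=67.1617[EX]; j=1 S=80.4989 intr=54.3611 cont=53.3457 V=54.3611[EX]; j=2 S=95.7198 intr=39.1402 cont=38.1248 V=39.1402[EX]; j=3 S=113.8188 intr=21.0412 cont=20.0258 V=21.0412[EX]; j=4 S=135.3400 intr=0.0000 cont=5.0968 V=5.0968[hold]; j=5 S=160.9305 intr=0.0000 cont=0.0000 V=0.0000[hold]; j=6 S=191.3597 intr=0.0000 cont=0.0000 V=0.0000[hold]; j=7 S=227.5425 intr=0.0000 cont=0.0000 V=0.0000[hold]; j=8 S=270.5669 intr=0.0000 cont=0.0000 V=0.0000[hold]  S*(8)=113.8188
k=7: j=0 S=73.8216 intr=61.0384 cont=60.0230 V=61.0384[EX]; j=1 S=87.7801 intr=47.0799 cont=46.0645 V=47.0799[EX]; j=2 S=104.3778 intr=30.4822 cont=29.4668 V=30.4822[EX]; j=3 S=124.1138 intr=10.7462 cont=12.6206 V=12.6206[hold]; j=4 S=147.5816 intr=0.0000 cont=2.4173 V=2.4173[hold]; j=5 S=175.4868 intr=0.0000 cont=0.0000 V=0.0000[hold]; j=6 S=208.6683 intr=0.0000 cont=0.0000 V=0.0000[hold]; j=7 S=248.1239 intr=0.0000 cont=0.0000 V=0.0000[hold]  S*(7)=104.3778
k=6: j=0 S=80.4989 intr=54.3611 cont=53.3457 V=54.3611[EX]; j=1 S=95.7198 intr=39.1402 cont=38.1248 V=39.1402[EX]; j=2 S=113.8188 intr=21.0412 cont=20.9971 V=21.0412[EX]; j=3 S=135.3400 intr=0.0000 cont=7.2384 V=7.2384[hold]; j=4 S=160.9305 intr=0.0000 cont=1.1465 V=1.1465[hold]; j=5 S=191.3597 intr=0.0000 cont=0.0000 V=0.0000[hold]; j=6 S=227.5425 intr=0.0000 cont=0.0000 V=0.0000[hold]  S*(6)=113.8188
k=5: j=0 S=87.7801 intr=47.0799 cont=46.0645 V=47.0799[EX]; j=1 S=104.3778 intr=30.4822 cont=29.4668 V=30.4822[EX]; j=2 S=124.1138 intr=10.7462 cont=13.7303 V=13.7303[hold]; j=3 S=147.5816 intr=0.0000 cont=4.0271 V=4.0271[hold]; j=4 S=175.4868 intr=0.0000 cont=0.5438 V=0.5438[hold]; j=5 S=208.6683 intr=0.0000 cont=0.0000 V=0.0000[hold]  S*(5)=104.3778
k=4: j=0 S=95.7198 intr=39.1402 cont=38.1248 V=39.1402[EX]; j=1 S=113.8188 intr=21.0412 cont=21.5721 V=21.5721[hold]; j=2 S=135.3400 intr=0.0000 cont=8.5989 V=8.5989[hold]; j=3 S=160.9305 intr=0.0000 cont=2.1918 V=2.1918[hold]; j=4 S=191.3597 intr=0.0000 cont=0.2579 V=0.2579[hold]  S*(4)=95.7198
k=3: j=0 S=104.3778 intr=30.4822 cont=29.7420 V=30.4822[EX]; j=1 S=124.1138 intr=10.7462 cont=14.6872 V=14.6872[hold]; j=2 S=147.5816 intr=0.0000 cont=5.2141 V=5.2141[hold]; j=3 S=175.4868 intr=0.0000 cont=1.1732 V=1.1732[hold]  S*(3)=104.3778
k=2: j=0 S=113.8188 intr=21.0412 cont=22.0680 V=22.0680[hold]; j=1 S=135.3400 intr=0.0000 cont=9.6678 V=9.6678[hold]; j=2 S=160.9305 intr=0.0000 cont=3.0809 V=3.0809[hold]  S*(2)=-
k=1: j=0 S=124.1138 intr=10.7462 cont=15.4762 V=15.4762[hold]; j=1 S=147.5816 intr=0.0000 cont=6.1817 V=6.1817[hold]  S*(1)=-
k=0: j=0 S=135.3400 intr=0.0000 cont=10.5434 V=10.5434[hold]  S*(0)=-

price = 10.5434
boundary = - - - 104.3778 95.7198 104.3778 113.8188 104.3778 113.8188
tree:
10.5434
15.4762 6.1817
22.0680 9.6678 3.0809
30.4822 14.6872 5.2141 1.1732
39.1402 21.5721 8.5989 2.1918 0.2579
47.0799 30.4822 13.7303 4.0271 0.5438 0.0000
54.3611 39.1402 21.0412 7.2384 1.1465 0.0000 0.0000
61.0384 47.0799 30.4822 12.6206 2.4173 0.0000 0.0000 0.0000
67.1617 54.3611 39.1402 21.0412 5.0968 0.0000 0.0000 0.0000 0.0000
72.7772 61.0384 47.0799 30.4822 10.7462 0.0000 0.0000 0.0000 0.0000 0.0000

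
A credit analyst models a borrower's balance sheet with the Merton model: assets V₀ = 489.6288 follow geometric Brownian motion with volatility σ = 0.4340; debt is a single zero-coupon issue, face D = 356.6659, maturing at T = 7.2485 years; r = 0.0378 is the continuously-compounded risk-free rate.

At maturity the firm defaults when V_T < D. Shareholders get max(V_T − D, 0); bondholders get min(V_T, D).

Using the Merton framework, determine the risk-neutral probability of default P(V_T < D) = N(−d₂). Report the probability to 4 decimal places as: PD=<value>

PD=0.5313

With assets at 489.6288 and a single debt payment of 356.6659 at 7.2485 years:
d₁ = [ln(V₀/D) + (r + σ²/2)T] / (σ√T)
   = [ln(489.6288/356.6659) + (0.0378 + 0.5·0.4340²)·7.2485] / (0.4340·√7.2485)
   = [0.316848 + 0.956643] / 1.168460 = 1.089888
d₂ = d₁ − σ√T = 1.089888 − 1.168460 = -0.078572
risk-neutral PD = N(−d₂) = N(0.078572) = 0.531313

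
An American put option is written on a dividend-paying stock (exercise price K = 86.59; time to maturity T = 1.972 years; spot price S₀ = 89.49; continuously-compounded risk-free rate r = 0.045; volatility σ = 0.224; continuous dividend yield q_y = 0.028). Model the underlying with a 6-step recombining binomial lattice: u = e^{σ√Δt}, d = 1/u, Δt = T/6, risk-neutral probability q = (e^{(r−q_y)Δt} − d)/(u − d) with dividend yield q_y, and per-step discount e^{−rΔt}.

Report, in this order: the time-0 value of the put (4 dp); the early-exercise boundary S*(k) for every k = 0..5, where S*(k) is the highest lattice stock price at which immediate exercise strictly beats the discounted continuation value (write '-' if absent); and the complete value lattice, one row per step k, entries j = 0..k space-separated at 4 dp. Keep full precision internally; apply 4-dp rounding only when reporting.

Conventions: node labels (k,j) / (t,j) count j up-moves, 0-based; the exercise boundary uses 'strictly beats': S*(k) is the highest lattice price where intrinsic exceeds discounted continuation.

Δt=0.32867, u=1.13703, d=0.87949, q=0.48970, disc=e^(-rΔt)=0.98532
k=6 terminal: V=max(K-S,0) → 45.1760 33.0486 17.3699 0.0000 0.0000 0.0000 0.0000
k=5: j=0 S=47.0889 intr=39.5011 cont=38.6612 V=39.5011[EX]; j=1 S=60.8781 intr=25.7119 cont=24.9984 V=25.7119[EX]; j=2 S=78.7052 intr=7.8848 cont=8.7338 V=8.7338[hold]; j=3 S=101.7527 intr=0.0000 cont=0.0000 V=0.0000[hold]; j=4 S=131.5492 intr=0.0000 cont=0.0000 V=0.0000[hold]; j=5 S=170.0711 intr=0.0000 cont=0.0000 V=0.0000[hold]  S*(5)=60.8781
k=4: j=0 S=53.5414 intr=33.0486 cont=32.2678 V=33.0486[EX]; j=1 S=69.2201 intr=17.3699 cont=17.1424 V=17.3699[EX]; j=2 S=89.4900 intr=0.0000 cont=4.3915 V=4.3915[hold]; j=3 S=115.6956 intr=0.0000 cont=0.0000 V=0.0000[hold]; j=4 S=149.5751 intr=0.0000 cont=0.0000 V=0.0000[hold]  S*(4)=69.2201
k=3: j=0 S=60.8781 intr=25.7119 cont=24.9984 V=25.7119[EX]; j=1 S=78.7052 intr=7.8848 cont=10.8527 V=10.8527[hold]; j=2 S=101.7527 intr=0.0000 cont=2.2081 V=2.2081[hold]; j=3 S=131.5492 intr=0.0000 cont=0.0000 V=0.0000[hold]  S*(3)=60.8781
k=2: j=0 S=69.2201 intr=17.3699 cont=18.1648 V=18.1648[hold]; j=1 S=89.4900 intr=0.0000 cont=6.5223 V=6.5223[hold]; j=2 S=115.6956 intr=0.0000 cont=1.1103 V=1.1103[hold]  S*(2)=-
k=1: j=0 S=78.7052 intr=7.8848 cont=12.2806 V=12.2806[hold]; j=1 S=101.7527 intr=0.0000 cont=3.8152 V=3.8152[hold]  S*(1)=-
k=0: j=0 S=89.4900 intr=0.0000 cont=8.0157 V=8.0157[hold]  S*(0)=-

price = 8.0157
boundary = - - - 60.8781 69.2201 60.8781
tree:
8.0157
12.2806 3.8152
18.1648 6.5223 1.1103
25.7119 10.8527 2.2081 0.0000
33.0486 17.3699 4.3915 0.0000 0.0000
39.5011 25.7119 8.7338 0.0000 0.0000 0.0000
45.1760 33.0486 17.3699 0.0000 0.0000 0.0000 0.0000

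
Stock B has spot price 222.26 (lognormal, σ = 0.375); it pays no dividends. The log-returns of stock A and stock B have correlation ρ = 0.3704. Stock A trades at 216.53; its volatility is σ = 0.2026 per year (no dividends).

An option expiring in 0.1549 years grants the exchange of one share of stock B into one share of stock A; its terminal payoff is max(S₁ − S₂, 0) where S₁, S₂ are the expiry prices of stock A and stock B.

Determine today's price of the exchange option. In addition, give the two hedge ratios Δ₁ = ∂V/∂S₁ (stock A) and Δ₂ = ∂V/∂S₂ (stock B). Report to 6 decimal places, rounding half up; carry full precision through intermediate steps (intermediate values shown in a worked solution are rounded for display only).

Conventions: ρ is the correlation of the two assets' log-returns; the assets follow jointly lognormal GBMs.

exchange price = 9.536320
Δ1 = 0.453141
Δ2 = -0.398553

σ_eff = √(σ₁² + σ₂² − 2ρσ₁σ₂) = √(0.2026² + 0.375² − 2·0.3704·0.2026·0.375) = 0.354104
d₁ = (ln(S₁/S₂) + (q₂ − q₁ + σ_eff²/2)T) / (σ_eff√T) = (ln(216.53/222.26) + (0.0 − 0.0 + 0.062695)·0.1549) / 0.139366 = -0.117729
d₂ = d₁ − σ_eff√T = -0.117729 − 0.139366 = -0.257094
N(d₁) = 0.453141,  N(d₂) = 0.398553
V = S₁·e^{−q₁T}·N(d₁) − S₂·e^{−q₂T}·N(d₂) = 98.118694 − 88.582375 = 9.536320
Key observation: the rate r is irrelevant here: denominating values in stock B turns the exchange into a ratio option on S₁/S₂, and discounting at r drops out.
Δ₁ = e^{−q₁T}·N(d₁) = 0.453141;  Δ₂ = −e^{−q₂T}·N(d₂) = -0.398553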